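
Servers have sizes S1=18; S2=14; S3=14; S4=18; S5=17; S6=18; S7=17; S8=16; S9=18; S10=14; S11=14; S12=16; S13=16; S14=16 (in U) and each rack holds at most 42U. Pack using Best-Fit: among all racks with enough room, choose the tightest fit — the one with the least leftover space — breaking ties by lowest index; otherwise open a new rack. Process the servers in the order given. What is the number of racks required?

7

Put S1 (18U) in rack 1; 24U remain.
Put S2 (14U) in rack 1; 10U remain.
Put S3 (14U) in rack 2; 28U remain.
Put S4 (18U) in rack 2; 10U remain.
Put S5 (17U) in rack 3; 25U remain.
Put S6 (18U) in rack 3; 7U remain.
Put S7 (17U) in rack 4; 25U remain.
Put S8 (16U) in rack 4; 9U remain.
Put S9 (18U) in rack 5; 24U remain.
Put S10 (14U) in rack 5; 10U remain.
Put S11 (14U) in rack 6; 28U remain.
Put S12 (16U) in rack 6; 12U remain.
Put S13 (16U) in rack 7; 26U remain.
Put S14 (16U) in rack 7; 10U remain.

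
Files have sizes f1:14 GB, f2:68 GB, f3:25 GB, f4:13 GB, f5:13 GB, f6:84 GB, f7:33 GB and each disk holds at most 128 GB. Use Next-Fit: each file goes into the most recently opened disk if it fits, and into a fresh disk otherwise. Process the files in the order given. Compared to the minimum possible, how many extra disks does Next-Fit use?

Next-Fit: [14,68,25,13] [13,84] [33] → 3 disks.
Total size 250 GB; any packing needs at least ⌈250/128⌉ = 2 disks.
An optimal packing achieves that bound: [84,25,14] [68,33,13,13] → 2 disks.
Excess: 3 − 2 = 1.

1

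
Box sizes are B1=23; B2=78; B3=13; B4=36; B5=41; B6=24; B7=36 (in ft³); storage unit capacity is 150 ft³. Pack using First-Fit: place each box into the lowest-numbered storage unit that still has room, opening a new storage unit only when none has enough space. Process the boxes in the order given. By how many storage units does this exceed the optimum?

0

First-Fit: [23,78,13,36] [41,24,36] → 2 storage units.
Total size 251 ft³; any packing needs at least ⌈251/150⌉ = 2 storage units.
So 2 is already optimal.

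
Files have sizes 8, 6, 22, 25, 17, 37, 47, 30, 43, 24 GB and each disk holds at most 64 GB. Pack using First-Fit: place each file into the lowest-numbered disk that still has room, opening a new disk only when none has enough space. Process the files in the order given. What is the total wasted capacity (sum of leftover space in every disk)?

61

8 GB → disk 1 (remaining 56 GB)
6 GB → disk 1 (remaining 50 GB)
22 GB → disk 1 (remaining 28 GB)
25 GB → disk 1 (remaining 3 GB)
17 GB → disk 2 (remaining 47 GB)
37 GB → disk 2 (remaining 10 GB)
47 GB → disk 3 (remaining 17 GB)
30 GB → disk 4 (remaining 34 GB)
43 GB → disk 5 (remaining 21 GB)
24 GB → disk 4 (remaining 10 GB)
5 disks × 64 GB = 320 GB; used 259 GB; unused 61 GB.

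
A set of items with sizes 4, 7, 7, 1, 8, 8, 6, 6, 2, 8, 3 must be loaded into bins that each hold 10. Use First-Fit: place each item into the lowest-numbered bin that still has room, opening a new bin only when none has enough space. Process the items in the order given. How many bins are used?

8

Put 4 in bin 1; 6 remain.
Put 7 in bin 2; 3 remain.
Put 7 in bin 3; 3 remain.
Put 1 in bin 1; 5 remain.
Put 8 in bin 4; 2 remain.
Put 8 in bin 5; 2 remain.
Put 6 in bin 6; 4 remain.
Put 6 in bin 7; 4 remain.
Put 2 in bin 1; 3 remain.
Put 8 in bin 8; 2 remain.
Put 3 in bin 1; 0 remain.
Final bins: [4,1,2,3] [7] [7] [8] [8] [6] [6] [8].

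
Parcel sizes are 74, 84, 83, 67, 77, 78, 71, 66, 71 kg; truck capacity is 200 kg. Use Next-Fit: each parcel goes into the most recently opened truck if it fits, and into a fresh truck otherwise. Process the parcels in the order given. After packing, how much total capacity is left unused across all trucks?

329

74 kg → truck 1 (remaining 126 kg)
84 kg → truck 1 (remaining 42 kg)
83 kg → truck 2 (remaining 117 kg)
67 kg → truck 2 (remaining 50 kg)
77 kg → truck 3 (remaining 123 kg)
78 kg → truck 3 (remaining 45 kg)
71 kg → truck 4 (remaining 129 kg)
66 kg → truck 4 (remaining 63 kg)
71 kg → truck 5 (remaining 129 kg)
5 trucks × 200 kg = 1000 kg; used 671 kg; unused 329 kg.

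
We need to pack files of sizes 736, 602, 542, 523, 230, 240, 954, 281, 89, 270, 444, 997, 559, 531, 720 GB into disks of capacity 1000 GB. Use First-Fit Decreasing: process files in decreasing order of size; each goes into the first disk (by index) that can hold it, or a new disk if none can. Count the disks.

9 disks

Sorted descending: 997, 954, 736, 720, 602, 559, 542, 531, 523, 444, 281, 270, 240, 230, 89.
997 GB → disk 1 (remaining 3 GB)
954 GB → disk 2 (remaining 46 GB)
736 GB → disk 3 (remaining 264 GB)
720 GB → disk 4 (remaining 280 GB)
602 GB → disk 5 (remaining 398 GB)
559 GB → disk 6 (remaining 441 GB)
542 GB → disk 7 (remaining 458 GB)
531 GB → disk 8 (remaining 469 GB)
523 GB → disk 9 (remaining 477 GB)
444 GB → disk 7 (remaining 14 GB)
281 GB → disk 5 (remaining 117 GB)
270 GB → disk 4 (remaining 10 GB)
240 GB → disk 3 (remaining 24 GB)
230 GB → disk 6 (remaining 211 GB)
89 GB → disk 5 (remaining 28 GB)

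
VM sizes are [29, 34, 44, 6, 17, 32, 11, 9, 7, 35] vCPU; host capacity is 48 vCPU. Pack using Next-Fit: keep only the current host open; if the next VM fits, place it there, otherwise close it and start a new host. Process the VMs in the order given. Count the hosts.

host 1: place 29 vCPU, 19 vCPU left
host 2: place 34 vCPU, 14 vCPU left
host 3: place 44 vCPU, 4 vCPU left
host 4: place 6 vCPU, 42 vCPU left
host 4: place 17 vCPU, 25 vCPU left
host 5: place 32 vCPU, 16 vCPU left
host 5: place 11 vCPU, 5 vCPU left
host 6: place 9 vCPU, 39 vCPU left
host 6: place 7 vCPU, 32 vCPU left
host 7: place 35 vCPU, 13 vCPU left
Final hosts: [29] [34] [44] [6,17] [32,11] [9,7] [35].

7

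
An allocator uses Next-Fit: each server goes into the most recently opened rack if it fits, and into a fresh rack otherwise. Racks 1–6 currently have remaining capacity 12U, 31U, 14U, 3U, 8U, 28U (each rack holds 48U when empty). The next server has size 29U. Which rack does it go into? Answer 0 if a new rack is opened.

Next-Fit only looks at rack 6, which has 28U free.
29U does not fit, so a new rack is opened.

0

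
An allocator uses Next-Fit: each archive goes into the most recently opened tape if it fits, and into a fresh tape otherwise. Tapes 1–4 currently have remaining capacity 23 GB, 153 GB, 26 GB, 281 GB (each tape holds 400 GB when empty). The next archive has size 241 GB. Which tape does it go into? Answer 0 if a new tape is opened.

Next-Fit only looks at tape 4, which has 281 GB free.
241 GB fits there.

4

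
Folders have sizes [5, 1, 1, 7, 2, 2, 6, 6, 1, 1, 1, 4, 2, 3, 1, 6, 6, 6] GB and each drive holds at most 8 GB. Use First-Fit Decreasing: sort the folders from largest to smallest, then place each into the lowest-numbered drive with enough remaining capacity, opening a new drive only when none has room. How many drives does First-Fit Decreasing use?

Sorted descending: 7, 6, 6, 6, 6, 6, 5, 4, 3, 2, 2, 2, 1, 1, 1, 1, 1, 1.
7 GB → drive 1 (remaining 1 GB)
6 GB → drive 2 (remaining 2 GB)
6 GB → drive 3 (remaining 2 GB)
6 GB → drive 4 (remaining 2 GB)
6 GB → drive 5 (remaining 2 GB)
6 GB → drive 6 (remaining 2 GB)
5 GB → drive 7 (remaining 3 GB)
4 GB → drive 8 (remaining 4 GB)
3 GB → drive 7 (remaining 0 GB)
2 GB → drive 2 (remaining 0 GB)
2 GB → drive 3 (remaining 0 GB)
2 GB → drive 4 (remaining 0 GB)
1 GB → drive 1 (remaining 0 GB)
1 GB → drive 5 (remaining 1 GB)
1 GB → drive 5 (remaining 0 GB)
1 GB → drive 6 (remaining 1 GB)
1 GB → drive 6 (remaining 0 GB)
1 GB → drive 8 (remaining 3 GB)

8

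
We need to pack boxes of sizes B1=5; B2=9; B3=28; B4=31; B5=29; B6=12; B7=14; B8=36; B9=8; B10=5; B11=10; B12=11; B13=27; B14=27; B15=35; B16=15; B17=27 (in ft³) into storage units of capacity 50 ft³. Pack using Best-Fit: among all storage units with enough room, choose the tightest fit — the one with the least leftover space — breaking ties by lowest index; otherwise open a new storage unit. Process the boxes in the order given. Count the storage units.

8

storage unit 1: place B1 (5 ft³), 45 ft³ left
storage unit 1: place B2 (9 ft³), 36 ft³ left
storage unit 1: place B3 (28 ft³), 8 ft³ left
storage unit 2: place B4 (31 ft³), 19 ft³ left
storage unit 3: place B5 (29 ft³), 21 ft³ left
storage unit 2: place B6 (12 ft³), 7 ft³ left
storage unit 3: place B7 (14 ft³), 7 ft³ left
storage unit 4: place B8 (36 ft³), 14 ft³ left
storage unit 1: place B9 (8 ft³), 0 ft³ left
storage unit 2: place B10 (5 ft³), 2 ft³ left
storage unit 4: place B11 (10 ft³), 4 ft³ left
storage unit 5: place B12 (11 ft³), 39 ft³ left
storage unit 5: place B13 (27 ft³), 12 ft³ left
storage unit 6: place B14 (27 ft³), 23 ft³ left
storage unit 7: place B15 (35 ft³), 15 ft³ left
storage unit 7: place B16 (15 ft³), 0 ft³ left
storage unit 8: place B17 (27 ft³), 23 ft³ left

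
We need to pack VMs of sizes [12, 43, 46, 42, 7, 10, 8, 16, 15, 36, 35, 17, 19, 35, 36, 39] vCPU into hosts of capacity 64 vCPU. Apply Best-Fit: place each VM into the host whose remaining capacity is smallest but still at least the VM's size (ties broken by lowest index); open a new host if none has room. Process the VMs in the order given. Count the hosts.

8 hosts

Put 12 vCPU in host 1; 52 vCPU remain.
Put 43 vCPU in host 1; 9 vCPU remain.
Put 46 vCPU in host 2; 18 vCPU remain.
Put 42 vCPU in host 3; 22 vCPU remain.
Put 7 vCPU in host 1; 2 vCPU remain.
Put 10 vCPU in host 2; 8 vCPU remain.
Put 8 vCPU in host 2; 0 vCPU remain.
Put 16 vCPU in host 3; 6 vCPU remain.
Put 15 vCPU in host 4; 49 vCPU remain.
Put 36 vCPU in host 4; 13 vCPU remain.
Put 35 vCPU in host 5; 29 vCPU remain.
Put 17 vCPU in host 5; 12 vCPU remain.
Put 19 vCPU in host 6; 45 vCPU remain.
Put 35 vCPU in host 6; 10 vCPU remain.
Put 36 vCPU in host 7; 28 vCPU remain.
Put 39 vCPU in host 8; 25 vCPU remain.
Final hosts: [12,43,7] [46,10,8] [42,16] [15,36] [35,17] [19,35] [36] [39].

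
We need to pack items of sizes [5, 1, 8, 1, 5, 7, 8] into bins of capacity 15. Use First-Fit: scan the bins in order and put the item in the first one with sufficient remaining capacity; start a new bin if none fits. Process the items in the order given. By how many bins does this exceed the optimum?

0

First-Fit: [5,1,8,1] [5,7] [8] → 3 bins.
Total size 35; any packing needs at least ⌈35/15⌉ = 3 bins.
So 3 is already optimal.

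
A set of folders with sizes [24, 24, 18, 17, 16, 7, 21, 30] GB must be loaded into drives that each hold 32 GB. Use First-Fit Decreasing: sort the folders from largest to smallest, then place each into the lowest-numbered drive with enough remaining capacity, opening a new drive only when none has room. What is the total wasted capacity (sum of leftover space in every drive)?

67

Sorted descending: 30, 24, 24, 21, 18, 17, 16, 7.
Put 30 GB in drive 1; 2 GB remain.
Put 24 GB in drive 2; 8 GB remain.
Put 24 GB in drive 3; 8 GB remain.
Put 21 GB in drive 4; 11 GB remain.
Put 18 GB in drive 5; 14 GB remain.
Put 17 GB in drive 6; 15 GB remain.
Put 16 GB in drive 7; 16 GB remain.
Put 7 GB in drive 2; 1 GB remain.
7 drives × 32 GB = 224 GB; used 157 GB; unused 67 GB.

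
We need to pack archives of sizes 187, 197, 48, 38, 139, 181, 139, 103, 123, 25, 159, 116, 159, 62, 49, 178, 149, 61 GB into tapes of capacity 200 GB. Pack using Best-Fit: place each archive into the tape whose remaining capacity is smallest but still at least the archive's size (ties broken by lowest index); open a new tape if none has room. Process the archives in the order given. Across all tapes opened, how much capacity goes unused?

287

187 GB → tape 1 (remaining 13 GB)
197 GB → tape 2 (remaining 3 GB)
48 GB → tape 3 (remaining 152 GB)
38 GB → tape 3 (remaining 114 GB)
139 GB → tape 4 (remaining 61 GB)
181 GB → tape 5 (remaining 19 GB)
139 GB → tape 6 (remaining 61 GB)
103 GB → tape 3 (remaining 11 GB)
123 GB → tape 7 (remaining 77 GB)
25 GB → tape 4 (remaining 36 GB)
159 GB → tape 8 (remaining 41 GB)
116 GB → tape 9 (remaining 84 GB)
159 GB → tape 10 (remaining 41 GB)
62 GB → tape 7 (remaining 15 GB)
49 GB → tape 6 (remaining 12 GB)
178 GB → tape 11 (remaining 22 GB)
149 GB → tape 12 (remaining 51 GB)
61 GB → tape 9 (remaining 23 GB)
12 tapes × 200 GB = 2400 GB; used 2113 GB; unused 287 GB.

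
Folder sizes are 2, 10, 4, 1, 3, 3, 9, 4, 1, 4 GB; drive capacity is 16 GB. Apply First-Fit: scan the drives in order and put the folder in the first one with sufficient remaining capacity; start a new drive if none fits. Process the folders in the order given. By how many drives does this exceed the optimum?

First-Fit: [2,10,4] [1,3,3,9] [4,1,4] → 3 drives.
Total size 41 GB; any packing needs at least ⌈41/16⌉ = 3 drives.
So 3 is already optimal.

0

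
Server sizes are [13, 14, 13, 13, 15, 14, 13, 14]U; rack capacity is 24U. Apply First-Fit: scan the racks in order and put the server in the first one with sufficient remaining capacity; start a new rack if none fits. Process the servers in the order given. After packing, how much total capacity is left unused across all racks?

83

rack 1: place 13U, 11U left
rack 2: place 14U, 10U left
rack 3: place 13U, 11U left
rack 4: place 13U, 11U left
rack 5: place 15U, 9U left
rack 6: place 14U, 10U left
rack 7: place 13U, 11U left
rack 8: place 14U, 10U left
8 racks × 24U = 192U; used 109U; unused 83U.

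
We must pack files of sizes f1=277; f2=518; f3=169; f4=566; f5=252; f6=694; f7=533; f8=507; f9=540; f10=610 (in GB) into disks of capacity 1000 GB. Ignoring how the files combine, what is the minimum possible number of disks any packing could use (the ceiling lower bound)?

5

Total size = 277 + 518 + 169 + 566 + 252 + 694 + 533 + 507 + 540 + 610 = 4666 GB.
⌈4666 / 1000⌉ = 5.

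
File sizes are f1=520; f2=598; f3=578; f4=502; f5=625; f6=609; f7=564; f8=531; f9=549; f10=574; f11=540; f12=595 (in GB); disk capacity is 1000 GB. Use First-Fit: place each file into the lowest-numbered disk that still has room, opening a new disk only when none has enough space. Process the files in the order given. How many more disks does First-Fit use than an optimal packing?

First-Fit: [520] [598] [578] [502] [625] [609] [564] [531] [549] [574] [540] [595] → 12 disks.
12 files exceed 500 GB (half the capacity), and no two of those can share a disk, so at least 12 disks are needed.
So 12 is already optimal.

0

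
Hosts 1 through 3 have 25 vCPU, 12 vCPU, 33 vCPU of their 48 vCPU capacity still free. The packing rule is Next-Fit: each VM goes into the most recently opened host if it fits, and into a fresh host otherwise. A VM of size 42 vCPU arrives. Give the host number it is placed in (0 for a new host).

Next-Fit only looks at host 3, which has 33 vCPU free.
42 vCPU does not fit, so a new host is opened.

0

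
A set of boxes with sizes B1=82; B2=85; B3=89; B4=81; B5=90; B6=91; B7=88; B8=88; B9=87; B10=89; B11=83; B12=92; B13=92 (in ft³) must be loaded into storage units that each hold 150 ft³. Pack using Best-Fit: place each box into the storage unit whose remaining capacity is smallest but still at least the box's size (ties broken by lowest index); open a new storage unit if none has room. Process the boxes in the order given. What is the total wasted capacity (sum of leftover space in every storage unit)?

813

B1 (82 ft³) → storage unit 1 (remaining 68 ft³)
B2 (85 ft³) → storage unit 2 (remaining 65 ft³)
B3 (89 ft³) → storage unit 3 (remaining 61 ft³)
B4 (81 ft³) → storage unit 4 (remaining 69 ft³)
B5 (90 ft³) → storage unit 5 (remaining 60 ft³)
B6 (91 ft³) → storage unit 6 (remaining 59 ft³)
B7 (88 ft³) → storage unit 7 (remaining 62 ft³)
B8 (88 ft³) → storage unit 8 (remaining 62 ft³)
B9 (87 ft³) → storage unit 9 (remaining 63 ft³)
B10 (89 ft³) → storage unit 10 (remaining 61 ft³)
B11 (83 ft³) → storage unit 11 (remaining 67 ft³)
B12 (92 ft³) → storage unit 12 (remaining 58 ft³)
B13 (92 ft³) → storage unit 13 (remaining 58 ft³)
13 storage units × 150 ft³ = 1950 ft³; used 1137 ft³; unused 813 ft³.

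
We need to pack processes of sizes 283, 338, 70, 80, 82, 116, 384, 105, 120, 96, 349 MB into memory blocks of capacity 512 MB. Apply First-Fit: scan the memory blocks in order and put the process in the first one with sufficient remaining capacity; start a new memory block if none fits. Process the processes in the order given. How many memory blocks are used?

Put 283 MB in memory block 1; 229 MB remain.
Put 338 MB in memory block 2; 174 MB remain.
Put 70 MB in memory block 1; 159 MB remain.
Put 80 MB in memory block 1; 79 MB remain.
Put 82 MB in memory block 2; 92 MB remain.
Put 116 MB in memory block 3; 396 MB remain.
Put 384 MB in memory block 3; 12 MB remain.
Put 105 MB in memory block 4; 407 MB remain.
Put 120 MB in memory block 4; 287 MB remain.
Put 96 MB in memory block 4; 191 MB remain.
Put 349 MB in memory block 5; 163 MB remain.

5 memory blocks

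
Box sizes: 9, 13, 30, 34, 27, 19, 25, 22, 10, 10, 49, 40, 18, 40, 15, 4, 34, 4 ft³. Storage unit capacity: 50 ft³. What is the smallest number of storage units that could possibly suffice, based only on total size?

Total size = 9 + 13 + 30 + 34 + 27 + 19 + 25 + 22 + 10 + 10 + 49 + 40 + 18 + 40 + 15 + 4 + 34 + 4 = 403 ft³.
⌈403 / 50⌉ = 9.

9 storage units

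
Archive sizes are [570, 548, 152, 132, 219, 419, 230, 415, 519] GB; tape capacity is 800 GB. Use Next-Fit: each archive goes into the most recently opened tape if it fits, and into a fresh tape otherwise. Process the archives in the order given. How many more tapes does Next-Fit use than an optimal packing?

Next-Fit: [570] [548,152] [132,219,419] [230,415] [519] → 5 tapes.
Total size 3204 GB; any packing needs at least ⌈3204/800⌉ = 5 tapes.
So 5 is already optimal.

0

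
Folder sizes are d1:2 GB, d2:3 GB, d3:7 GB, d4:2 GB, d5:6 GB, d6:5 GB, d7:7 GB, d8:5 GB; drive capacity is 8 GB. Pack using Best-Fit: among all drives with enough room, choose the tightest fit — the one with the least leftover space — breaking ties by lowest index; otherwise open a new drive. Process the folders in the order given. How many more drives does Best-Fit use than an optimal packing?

Best-Fit: [2,3,2] [7] [6] [5] [7] [5] → 6 drives.
Total size 37 GB; any packing needs at least ⌈37/8⌉ = 5 drives.
An optimal packing achieves that bound: [7] [7] [6,2] [5,3] [5,2] → 5 drives.
Excess: 6 − 5 = 1.

1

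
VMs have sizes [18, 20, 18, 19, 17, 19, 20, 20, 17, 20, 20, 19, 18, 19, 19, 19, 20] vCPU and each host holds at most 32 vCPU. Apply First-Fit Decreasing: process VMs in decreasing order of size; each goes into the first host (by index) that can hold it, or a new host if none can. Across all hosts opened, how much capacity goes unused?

222

Sorted descending: 20, 20, 20, 20, 20, 20, 19, 19, 19, 19, 19, 19, 18, 18, 18, 17, 17.
Put 20 vCPU in host 1; 12 vCPU remain.
Put 20 vCPU in host 2; 12 vCPU remain.
Put 20 vCPU in host 3; 12 vCPU remain.
Put 20 vCPU in host 4; 12 vCPU remain.
Put 20 vCPU in host 5; 12 vCPU remain.
Put 20 vCPU in host 6; 12 vCPU remain.
Put 19 vCPU in host 7; 13 vCPU remain.
Put 19 vCPU in host 8; 13 vCPU remain.
Put 19 vCPU in host 9; 13 vCPU remain.
Put 19 vCPU in host 10; 13 vCPU remain.
Put 19 vCPU in host 11; 13 vCPU remain.
Put 19 vCPU in host 12; 13 vCPU remain.
Put 18 vCPU in host 13; 14 vCPU remain.
Put 18 vCPU in host 14; 14 vCPU remain.
Put 18 vCPU in host 15; 14 vCPU remain.
Put 17 vCPU in host 16; 15 vCPU remain.
Put 17 vCPU in host 17; 15 vCPU remain.
17 hosts × 32 vCPU = 544 vCPU; used 322 vCPU; unused 222 vCPU.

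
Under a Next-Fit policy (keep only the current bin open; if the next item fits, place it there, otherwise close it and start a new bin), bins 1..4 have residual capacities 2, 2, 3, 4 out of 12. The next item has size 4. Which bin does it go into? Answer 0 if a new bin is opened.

4

Next-Fit only looks at bin 4, which has 4 free.
4 fits there.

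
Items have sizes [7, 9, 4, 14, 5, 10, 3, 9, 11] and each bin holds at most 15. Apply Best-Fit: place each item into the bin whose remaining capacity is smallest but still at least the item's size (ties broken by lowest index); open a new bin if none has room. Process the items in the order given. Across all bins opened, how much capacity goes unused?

bin 1: place 7, 8 left
bin 2: place 9, 6 left
bin 2: place 4, 2 left
bin 3: place 14, 1 left
bin 1: place 5, 3 left
bin 4: place 10, 5 left
bin 1: place 3, 0 left
bin 5: place 9, 6 left
bin 6: place 11, 4 left
6 bins × 15 = 90; used 72; unused 18.

18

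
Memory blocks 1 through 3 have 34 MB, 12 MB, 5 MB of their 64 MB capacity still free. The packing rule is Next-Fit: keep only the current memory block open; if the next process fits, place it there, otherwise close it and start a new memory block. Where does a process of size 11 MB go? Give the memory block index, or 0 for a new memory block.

Next-Fit only looks at memory block 3, which has 5 MB free.
11 MB does not fit, so a new memory block is opened.

0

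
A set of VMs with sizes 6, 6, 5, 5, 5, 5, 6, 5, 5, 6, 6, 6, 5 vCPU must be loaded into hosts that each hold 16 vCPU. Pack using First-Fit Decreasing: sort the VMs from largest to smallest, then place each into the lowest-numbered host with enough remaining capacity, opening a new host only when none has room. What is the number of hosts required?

Sorted descending: 6, 6, 6, 6, 6, 6, 5, 5, 5, 5, 5, 5, 5.
host 1: place 6 vCPU, 10 vCPU left
host 1: place 6 vCPU, 4 vCPU left
host 2: place 6 vCPU, 10 vCPU left
host 2: place 6 vCPU, 4 vCPU left
host 3: place 6 vCPU, 10 vCPU left
host 3: place 6 vCPU, 4 vCPU left
host 4: place 5 vCPU, 11 vCPU left
host 4: place 5 vCPU, 6 vCPU left
host 4: place 5 vCPU, 1 vCPU left
host 5: place 5 vCPU, 11 vCPU left
host 5: place 5 vCPU, 6 vCPU left
host 5: place 5 vCPU, 1 vCPU left
host 6: place 5 vCPU, 11 vCPU left
Final hosts: [6,6] [6,6] [6,6] [5,5,5] [5,5,5] [5].

6 hosts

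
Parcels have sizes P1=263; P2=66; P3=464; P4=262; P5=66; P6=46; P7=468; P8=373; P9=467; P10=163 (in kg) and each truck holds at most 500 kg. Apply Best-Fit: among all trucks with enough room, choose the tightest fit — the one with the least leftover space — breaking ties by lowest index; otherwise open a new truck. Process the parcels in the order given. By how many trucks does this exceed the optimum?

0

Best-Fit: [263,66,66,46] [464] [262,163] [468] [373] [467] → 6 trucks.
Total size 2638 kg; any packing needs at least ⌈2638/500⌉ = 6 trucks.
So 6 is already optimal.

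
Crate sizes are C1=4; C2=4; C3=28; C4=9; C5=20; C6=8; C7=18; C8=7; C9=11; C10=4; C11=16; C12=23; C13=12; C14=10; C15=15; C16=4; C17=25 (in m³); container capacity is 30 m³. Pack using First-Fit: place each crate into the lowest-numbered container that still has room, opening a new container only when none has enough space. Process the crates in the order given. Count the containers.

8 containers

C1 (4 m³) → container 1 (remaining 26 m³)
C2 (4 m³) → container 1 (remaining 22 m³)
C3 (28 m³) → container 2 (remaining 2 m³)
C4 (9 m³) → container 1 (remaining 13 m³)
C5 (20 m³) → container 3 (remaining 10 m³)
C6 (8 m³) → container 1 (remaining 5 m³)
C7 (18 m³) → container 4 (remaining 12 m³)
C8 (7 m³) → container 3 (remaining 3 m³)
C9 (11 m³) → container 4 (remaining 1 m³)
C10 (4 m³) → container 1 (remaining 1 m³)
C11 (16 m³) → container 5 (remaining 14 m³)
C12 (23 m³) → container 6 (remaining 7 m³)
C13 (12 m³) → container 5 (remaining 2 m³)
C14 (10 m³) → container 7 (remaining 20 m³)
C15 (15 m³) → container 7 (remaining 5 m³)
C16 (4 m³) → container 6 (remaining 3 m³)
C17 (25 m³) → container 8 (remaining 5 m³)
Final containers: [4,4,9,8,4] [28] [20,7] [18,11] [16,12] [23,4] [10,15] [25].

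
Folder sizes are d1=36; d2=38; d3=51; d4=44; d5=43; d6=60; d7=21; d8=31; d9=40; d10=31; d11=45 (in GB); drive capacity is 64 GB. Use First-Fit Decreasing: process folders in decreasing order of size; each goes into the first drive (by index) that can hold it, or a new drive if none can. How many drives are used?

9

Sorted descending: 60, 51, 45, 44, 43, 40, 38, 36, 31, 31, 21.
60 GB → drive 1 (remaining 4 GB)
51 GB → drive 2 (remaining 13 GB)
45 GB → drive 3 (remaining 19 GB)
44 GB → drive 4 (remaining 20 GB)
43 GB → drive 5 (remaining 21 GB)
40 GB → drive 6 (remaining 24 GB)
38 GB → drive 7 (remaining 26 GB)
36 GB → drive 8 (remaining 28 GB)
31 GB → drive 9 (remaining 33 GB)
31 GB → drive 9 (remaining 2 GB)
21 GB → drive 5 (remaining 0 GB)
Final drives: [60] [51] [45] [44] [43,21] [40] [38] [36] [31,31].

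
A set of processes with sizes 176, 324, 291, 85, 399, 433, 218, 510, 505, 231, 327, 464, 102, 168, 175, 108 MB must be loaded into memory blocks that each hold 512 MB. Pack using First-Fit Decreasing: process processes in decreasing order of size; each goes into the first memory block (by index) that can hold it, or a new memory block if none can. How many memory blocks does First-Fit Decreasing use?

Sorted descending: 510, 505, 464, 433, 399, 327, 324, 291, 231, 218, 176, 175, 168, 108, 102, 85.
Put 510 MB in memory block 1; 2 MB remain.
Put 505 MB in memory block 2; 7 MB remain.
Put 464 MB in memory block 3; 48 MB remain.
Put 433 MB in memory block 4; 79 MB remain.
Put 399 MB in memory block 5; 113 MB remain.
Put 327 MB in memory block 6; 185 MB remain.
Put 324 MB in memory block 7; 188 MB remain.
Put 291 MB in memory block 8; 221 MB remain.
Put 231 MB in memory block 9; 281 MB remain.
Put 218 MB in memory block 8; 3 MB remain.
Put 176 MB in memory block 6; 9 MB remain.
Put 175 MB in memory block 7; 13 MB remain.
Put 168 MB in memory block 9; 113 MB remain.
Put 108 MB in memory block 5; 5 MB remain.
Put 102 MB in memory block 9; 11 MB remain.
Put 85 MB in memory block 10; 427 MB remain.

10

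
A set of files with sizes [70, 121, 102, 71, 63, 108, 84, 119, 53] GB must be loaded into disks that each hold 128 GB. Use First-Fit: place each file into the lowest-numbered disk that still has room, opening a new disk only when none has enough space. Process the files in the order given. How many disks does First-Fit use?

8

Put 70 GB in disk 1; 58 GB remain.
Put 121 GB in disk 2; 7 GB remain.
Put 102 GB in disk 3; 26 GB remain.
Put 71 GB in disk 4; 57 GB remain.
Put 63 GB in disk 5; 65 GB remain.
Put 108 GB in disk 6; 20 GB remain.
Put 84 GB in disk 7; 44 GB remain.
Put 119 GB in disk 8; 9 GB remain.
Put 53 GB in disk 1; 5 GB remain.
Final disks: [70,53] [121] [102] [71] [63] [108] [84] [119].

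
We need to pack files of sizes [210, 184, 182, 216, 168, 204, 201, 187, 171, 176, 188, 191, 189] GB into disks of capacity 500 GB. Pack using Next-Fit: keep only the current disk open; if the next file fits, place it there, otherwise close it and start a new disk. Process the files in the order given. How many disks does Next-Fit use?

7 disks

disk 1: place 210 GB, 290 GB left
disk 1: place 184 GB, 106 GB left
disk 2: place 182 GB, 318 GB left
disk 2: place 216 GB, 102 GB left
disk 3: place 168 GB, 332 GB left
disk 3: place 204 GB, 128 GB left
disk 4: place 201 GB, 299 GB left
disk 4: place 187 GB, 112 GB left
disk 5: place 171 GB, 329 GB left
disk 5: place 176 GB, 153 GB left
disk 6: place 188 GB, 312 GB left
disk 6: place 191 GB, 121 GB left
disk 7: place 189 GB, 311 GB left
Final disks: [210,184] [182,216] [168,204] [201,187] [171,176] [188,191] [189].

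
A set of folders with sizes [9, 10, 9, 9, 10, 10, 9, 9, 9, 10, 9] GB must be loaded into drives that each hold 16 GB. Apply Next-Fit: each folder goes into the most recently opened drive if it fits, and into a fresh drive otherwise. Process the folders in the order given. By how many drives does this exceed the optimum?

0

Next-Fit: [9] [10] [9] [9] [10] [10] [9] [9] [9] [10] [9] → 11 drives.
11 folders exceed 8 GB (half the capacity), and no two of those can share a drive, so at least 11 drives are needed.
So 11 is already optimal.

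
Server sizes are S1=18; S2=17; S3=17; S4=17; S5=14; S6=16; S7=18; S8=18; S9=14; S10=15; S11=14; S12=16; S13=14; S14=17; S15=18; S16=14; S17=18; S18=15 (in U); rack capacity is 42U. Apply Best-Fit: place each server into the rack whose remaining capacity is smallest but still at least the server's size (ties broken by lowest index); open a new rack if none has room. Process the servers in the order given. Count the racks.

S1 (18U) → rack 1 (remaining 24U)
S2 (17U) → rack 1 (remaining 7U)
S3 (17U) → rack 2 (remaining 25U)
S4 (17U) → rack 2 (remaining 8U)
S5 (14U) → rack 3 (remaining 28U)
S6 (16U) → rack 3 (remaining 12U)
S7 (18U) → rack 4 (remaining 24U)
S8 (18U) → rack 4 (remaining 6U)
S9 (14U) → rack 5 (remaining 28U)
S10 (15U) → rack 5 (remaining 13U)
S11 (14U) → rack 6 (remaining 28U)
S12 (16U) → rack 6 (remaining 12U)
S13 (14U) → rack 7 (remaining 28U)
S14 (17U) → rack 7 (remaining 11U)
S15 (18U) → rack 8 (remaining 24U)
S16 (14U) → rack 8 (remaining 10U)
S17 (18U) → rack 9 (remaining 24U)
S18 (15U) → rack 9 (remaining 9U)
Final racks: [18,17] [17,17] [14,16] [18,18] [14,15] [14,16] [14,17] [18,14] [18,15].

9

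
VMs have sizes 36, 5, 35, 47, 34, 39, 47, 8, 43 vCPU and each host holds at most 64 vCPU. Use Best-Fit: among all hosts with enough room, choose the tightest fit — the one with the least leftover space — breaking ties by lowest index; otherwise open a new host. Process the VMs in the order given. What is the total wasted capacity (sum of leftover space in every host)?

154

Put 36 vCPU in host 1; 28 vCPU remain.
Put 5 vCPU in host 1; 23 vCPU remain.
Put 35 vCPU in host 2; 29 vCPU remain.
Put 47 vCPU in host 3; 17 vCPU remain.
Put 34 vCPU in host 4; 30 vCPU remain.
Put 39 vCPU in host 5; 25 vCPU remain.
Put 47 vCPU in host 6; 17 vCPU remain.
Put 8 vCPU in host 3; 9 vCPU remain.
Put 43 vCPU in host 7; 21 vCPU remain.
7 hosts × 64 vCPU = 448 vCPU; used 294 vCPU; unused 154 vCPU.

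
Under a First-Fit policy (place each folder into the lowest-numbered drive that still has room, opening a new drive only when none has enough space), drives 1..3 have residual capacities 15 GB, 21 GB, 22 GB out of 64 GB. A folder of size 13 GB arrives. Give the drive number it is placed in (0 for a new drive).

1

Drives with room: drive 1 (15 GB), drive 2 (21 GB), drive 3 (22 GB).
The first with room is drive 1.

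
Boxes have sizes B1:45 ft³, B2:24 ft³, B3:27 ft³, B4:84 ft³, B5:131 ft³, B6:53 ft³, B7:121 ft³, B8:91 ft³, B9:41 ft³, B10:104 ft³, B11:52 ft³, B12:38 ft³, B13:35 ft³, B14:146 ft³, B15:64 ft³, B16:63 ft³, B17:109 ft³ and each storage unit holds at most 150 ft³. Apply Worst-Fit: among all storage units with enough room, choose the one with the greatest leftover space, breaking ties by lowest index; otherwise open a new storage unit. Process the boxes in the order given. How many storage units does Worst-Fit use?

Put B1 (45 ft³) in storage unit 1; 105 ft³ remain.
Put B2 (24 ft³) in storage unit 1; 81 ft³ remain.
Put B3 (27 ft³) in storage unit 1; 54 ft³ remain.
Put B4 (84 ft³) in storage unit 2; 66 ft³ remain.
Put B5 (131 ft³) in storage unit 3; 19 ft³ remain.
Put B6 (53 ft³) in storage unit 2; 13 ft³ remain.
Put B7 (121 ft³) in storage unit 4; 29 ft³ remain.
Put B8 (91 ft³) in storage unit 5; 59 ft³ remain.
Put B9 (41 ft³) in storage unit 5; 18 ft³ remain.
Put B10 (104 ft³) in storage unit 6; 46 ft³ remain.
Put B11 (52 ft³) in storage unit 1; 2 ft³ remain.
Put B12 (38 ft³) in storage unit 6; 8 ft³ remain.
Put B13 (35 ft³) in storage unit 7; 115 ft³ remain.
Put B14 (146 ft³) in storage unit 8; 4 ft³ remain.
Put B15 (64 ft³) in storage unit 7; 51 ft³ remain.
Put B16 (63 ft³) in storage unit 9; 87 ft³ remain.
Put B17 (109 ft³) in storage unit 10; 41 ft³ remain.

10 storage units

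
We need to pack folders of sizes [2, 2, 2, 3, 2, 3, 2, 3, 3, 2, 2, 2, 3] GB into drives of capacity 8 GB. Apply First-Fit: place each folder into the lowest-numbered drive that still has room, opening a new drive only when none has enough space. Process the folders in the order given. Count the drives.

drive 1: place 2 GB, 6 GB left
drive 1: place 2 GB, 4 GB left
drive 1: place 2 GB, 2 GB left
drive 2: place 3 GB, 5 GB left
drive 1: place 2 GB, 0 GB left
drive 2: place 3 GB, 2 GB left
drive 2: place 2 GB, 0 GB left
drive 3: place 3 GB, 5 GB left
drive 3: place 3 GB, 2 GB left
drive 3: place 2 GB, 0 GB left
drive 4: place 2 GB, 6 GB left
drive 4: place 2 GB, 4 GB left
drive 4: place 3 GB, 1 GB left

4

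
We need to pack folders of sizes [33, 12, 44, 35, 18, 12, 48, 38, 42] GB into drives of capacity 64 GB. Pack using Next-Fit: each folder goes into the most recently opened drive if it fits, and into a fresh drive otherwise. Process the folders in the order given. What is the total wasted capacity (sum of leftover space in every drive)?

drive 1: place 33 GB, 31 GB left
drive 1: place 12 GB, 19 GB left
drive 2: place 44 GB, 20 GB left
drive 3: place 35 GB, 29 GB left
drive 3: place 18 GB, 11 GB left
drive 4: place 12 GB, 52 GB left
drive 4: place 48 GB, 4 GB left
drive 5: place 38 GB, 26 GB left
drive 6: place 42 GB, 22 GB left
6 drives × 64 GB = 384 GB; used 282 GB; unused 102 GB.

102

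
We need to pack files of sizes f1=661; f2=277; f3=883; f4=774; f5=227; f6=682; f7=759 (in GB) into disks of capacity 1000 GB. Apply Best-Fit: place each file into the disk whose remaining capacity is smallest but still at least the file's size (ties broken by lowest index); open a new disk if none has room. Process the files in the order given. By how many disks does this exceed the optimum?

Best-Fit: [661,277] [883] [774] [227,682] [759] → 5 disks.
Total size 4263 GB; any packing needs at least ⌈4263/1000⌉ = 5 disks.
So 5 is already optimal.

0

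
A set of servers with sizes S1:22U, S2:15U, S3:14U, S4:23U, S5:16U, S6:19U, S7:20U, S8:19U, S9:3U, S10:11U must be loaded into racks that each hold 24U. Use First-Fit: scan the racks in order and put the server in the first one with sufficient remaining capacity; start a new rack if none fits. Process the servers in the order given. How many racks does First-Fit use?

S1 (22U) → rack 1 (remaining 2U)
S2 (15U) → rack 2 (remaining 9U)
S3 (14U) → rack 3 (remaining 10U)
S4 (23U) → rack 4 (remaining 1U)
S5 (16U) → rack 5 (remaining 8U)
S6 (19U) → rack 6 (remaining 5U)
S7 (20U) → rack 7 (remaining 4U)
S8 (19U) → rack 8 (remaining 5U)
S9 (3U) → rack 2 (remaining 6U)
S10 (11U) → rack 9 (remaining 13U)
Final racks: [22] [15,3] [14] [23] [16] [19] [20] [19] [11].

9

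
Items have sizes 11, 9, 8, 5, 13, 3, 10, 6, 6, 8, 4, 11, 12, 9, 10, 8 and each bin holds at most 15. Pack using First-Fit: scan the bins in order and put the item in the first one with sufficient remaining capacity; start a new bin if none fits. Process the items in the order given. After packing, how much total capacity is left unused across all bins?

32

Put 11 in bin 1; 4 remain.
Put 9 in bin 2; 6 remain.
Put 8 in bin 3; 7 remain.
Put 5 in bin 2; 1 remain.
Put 13 in bin 4; 2 remain.
Put 3 in bin 1; 1 remain.
Put 10 in bin 5; 5 remain.
Put 6 in bin 3; 1 remain.
Put 6 in bin 6; 9 remain.
Put 8 in bin 6; 1 remain.
Put 4 in bin 5; 1 remain.
Put 11 in bin 7; 4 remain.
Put 12 in bin 8; 3 remain.
Put 9 in bin 9; 6 remain.
Put 10 in bin 10; 5 remain.
Put 8 in bin 11; 7 remain.
11 bins × 15 = 165; used 133; unused 32.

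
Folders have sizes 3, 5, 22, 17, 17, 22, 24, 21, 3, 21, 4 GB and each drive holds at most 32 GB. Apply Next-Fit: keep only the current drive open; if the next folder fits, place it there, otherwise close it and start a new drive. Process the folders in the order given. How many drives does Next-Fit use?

3 GB → drive 1 (remaining 29 GB)
5 GB → drive 1 (remaining 24 GB)
22 GB → drive 1 (remaining 2 GB)
17 GB → drive 2 (remaining 15 GB)
17 GB → drive 3 (remaining 15 GB)
22 GB → drive 4 (remaining 10 GB)
24 GB → drive 5 (remaining 8 GB)
21 GB → drive 6 (remaining 11 GB)
3 GB → drive 6 (remaining 8 GB)
21 GB → drive 7 (remaining 11 GB)
4 GB → drive 7 (remaining 7 GB)

7 drives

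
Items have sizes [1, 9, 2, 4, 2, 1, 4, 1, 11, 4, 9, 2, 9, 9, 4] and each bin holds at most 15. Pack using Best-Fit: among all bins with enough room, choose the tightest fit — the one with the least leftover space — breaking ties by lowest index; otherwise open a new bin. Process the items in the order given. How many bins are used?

6

1 → bin 1 (remaining 14)
9 → bin 1 (remaining 5)
2 → bin 1 (remaining 3)
4 → bin 2 (remaining 11)
2 → bin 1 (remaining 1)
1 → bin 1 (remaining 0)
4 → bin 2 (remaining 7)
1 → bin 2 (remaining 6)
11 → bin 3 (remaining 4)
4 → bin 3 (remaining 0)
9 → bin 4 (remaining 6)
2 → bin 2 (remaining 4)
9 → bin 5 (remaining 6)
9 → bin 6 (remaining 6)
4 → bin 2 (remaining 0)
Final bins: [1,9,2,2,1] [4,4,1,2,4] [11,4] [9] [9] [9].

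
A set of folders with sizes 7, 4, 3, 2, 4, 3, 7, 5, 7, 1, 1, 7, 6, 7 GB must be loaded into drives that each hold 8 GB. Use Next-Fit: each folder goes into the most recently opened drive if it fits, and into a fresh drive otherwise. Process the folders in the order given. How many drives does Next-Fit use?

drive 1: place 7 GB, 1 GB left
drive 2: place 4 GB, 4 GB left
drive 2: place 3 GB, 1 GB left
drive 3: place 2 GB, 6 GB left
drive 3: place 4 GB, 2 GB left
drive 4: place 3 GB, 5 GB left
drive 5: place 7 GB, 1 GB left
drive 6: place 5 GB, 3 GB left
drive 7: place 7 GB, 1 GB left
drive 7: place 1 GB, 0 GB left
drive 8: place 1 GB, 7 GB left
drive 8: place 7 GB, 0 GB left
drive 9: place 6 GB, 2 GB left
drive 10: place 7 GB, 1 GB left
Final drives: [7] [4,3] [2,4] [3] [7] [5] [7,1] [1,7] [6] [7].

10 drives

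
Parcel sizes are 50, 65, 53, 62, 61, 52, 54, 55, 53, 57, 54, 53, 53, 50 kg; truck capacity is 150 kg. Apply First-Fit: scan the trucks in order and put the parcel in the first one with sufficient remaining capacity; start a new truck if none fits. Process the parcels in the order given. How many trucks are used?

Put 50 kg in truck 1; 100 kg remain.
Put 65 kg in truck 1; 35 kg remain.
Put 53 kg in truck 2; 97 kg remain.
Put 62 kg in truck 2; 35 kg remain.
Put 61 kg in truck 3; 89 kg remain.
Put 52 kg in truck 3; 37 kg remain.
Put 54 kg in truck 4; 96 kg remain.
Put 55 kg in truck 4; 41 kg remain.
Put 53 kg in truck 5; 97 kg remain.
Put 57 kg in truck 5; 40 kg remain.
Put 54 kg in truck 6; 96 kg remain.
Put 53 kg in truck 6; 43 kg remain.
Put 53 kg in truck 7; 97 kg remain.
Put 50 kg in truck 7; 47 kg remain.

7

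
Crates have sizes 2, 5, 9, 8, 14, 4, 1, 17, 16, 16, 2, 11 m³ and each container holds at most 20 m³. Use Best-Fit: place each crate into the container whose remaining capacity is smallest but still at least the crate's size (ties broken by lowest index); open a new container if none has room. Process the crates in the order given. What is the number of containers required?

6

container 1: place 2 m³, 18 m³ left
container 1: place 5 m³, 13 m³ left
container 1: place 9 m³, 4 m³ left
container 2: place 8 m³, 12 m³ left
container 3: place 14 m³, 6 m³ left
container 1: place 4 m³, 0 m³ left
container 3: place 1 m³, 5 m³ left
container 4: place 17 m³, 3 m³ left
container 5: place 16 m³, 4 m³ left
container 6: place 16 m³, 4 m³ left
container 4: place 2 m³, 1 m³ left
container 2: place 11 m³, 1 m³ left
Final containers: [2,5,9,4] [8,11] [14,1] [17,2] [16] [16].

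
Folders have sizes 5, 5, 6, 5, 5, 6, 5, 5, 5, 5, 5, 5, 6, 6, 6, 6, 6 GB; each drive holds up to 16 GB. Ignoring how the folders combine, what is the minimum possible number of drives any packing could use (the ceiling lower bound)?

6 drives

Total size = 5 + 5 + 6 + 5 + 5 + 6 + 5 + 5 + 5 + 5 + 5 + 5 + 6 + 6 + 6 + 6 + 6 = 92 GB.
⌈92 / 16⌉ = 6.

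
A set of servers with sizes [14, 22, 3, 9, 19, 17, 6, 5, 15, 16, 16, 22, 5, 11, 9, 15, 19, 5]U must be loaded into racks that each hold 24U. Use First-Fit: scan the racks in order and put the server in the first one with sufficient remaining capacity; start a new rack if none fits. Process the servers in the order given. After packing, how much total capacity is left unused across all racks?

rack 1: place 14U, 10U left
rack 2: place 22U, 2U left
rack 1: place 3U, 7U left
rack 3: place 9U, 15U left
rack 4: place 19U, 5U left
rack 5: place 17U, 7U left
rack 1: place 6U, 1U left
rack 3: place 5U, 10U left
rack 6: place 15U, 9U left
rack 7: place 16U, 8U left
rack 8: place 16U, 8U left
rack 9: place 22U, 2U left
rack 3: place 5U, 5U left
rack 10: place 11U, 13U left
rack 6: place 9U, 0U left
rack 11: place 15U, 9U left
rack 12: place 19U, 5U left
rack 3: place 5U, 0U left
12 racks × 24U = 288U; used 228U; unused 60U.

60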